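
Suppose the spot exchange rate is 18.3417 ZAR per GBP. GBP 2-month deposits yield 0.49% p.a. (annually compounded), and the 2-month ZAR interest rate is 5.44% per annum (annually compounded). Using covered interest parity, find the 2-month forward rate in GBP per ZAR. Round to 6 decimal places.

0.054085

T = 2/12 years.
Growth of 1 ZAR over T: (1 + 0.0544)^(2/12) = 1.0088677.
Growth of 1 GBP over T: (1 + 0.0049)^(2/12) = 1.000815.
CIP: F = S · (grow ZAR)/(grow GBP) = 18.3417 × 1.0088677/1.000815 = 18.48928 ZAR per GBP.
Quoted the other way: 1/18.48928 = 0.054085 GBP per ZAR.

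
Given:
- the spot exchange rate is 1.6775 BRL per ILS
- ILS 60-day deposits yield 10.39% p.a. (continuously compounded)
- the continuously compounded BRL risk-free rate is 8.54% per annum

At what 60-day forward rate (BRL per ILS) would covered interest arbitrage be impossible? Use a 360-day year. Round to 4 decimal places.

1.6723

T = 60/360 years.
BRL growth factor: e^(0.0854×60/360) = 1.0143351.
ILS growth factor: e^(0.1039×60/360) = 1.0174675.
Forward (BRL per ILS) = 1.6775 × 1.0143351 / 1.0174675 = 1.672336.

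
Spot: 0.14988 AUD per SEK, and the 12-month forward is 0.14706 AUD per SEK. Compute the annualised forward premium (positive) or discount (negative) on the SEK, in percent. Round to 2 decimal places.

T = 1 year.
(F − S)/S = (0.14706 − 0.14988)/0.14988 = -0.0188151.
Annualise by dividing by T: -0.0188151 / 1 = -0.018815 → -1.88%.

-1.88%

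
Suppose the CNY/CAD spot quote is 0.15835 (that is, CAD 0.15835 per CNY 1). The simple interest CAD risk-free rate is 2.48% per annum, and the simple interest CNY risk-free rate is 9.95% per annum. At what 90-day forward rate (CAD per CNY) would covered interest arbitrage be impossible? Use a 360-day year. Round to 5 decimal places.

0.15546

T = 90/360 years.
CAD growth factor: 1 + 0.0248×90/360 = 1.006200.
CNY accumulates by 1 + 0.0995×90/360 = 1.024875.
Forward (CAD per CNY) = 0.15835 × 1.006200 / 1.024875 = 0.1554646.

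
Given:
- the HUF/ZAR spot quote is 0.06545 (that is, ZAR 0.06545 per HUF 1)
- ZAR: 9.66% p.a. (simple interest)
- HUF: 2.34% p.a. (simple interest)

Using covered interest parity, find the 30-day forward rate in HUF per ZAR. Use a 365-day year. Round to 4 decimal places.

T = 30/365 years.
Growth of 1 ZAR over T: 1 + 0.0966×30/365 = 1.00793973.
Growth of 1 HUF over T: 1 + 0.0234×30/365 = 1.00192329.
So F = 0.06545 × 1.00793973 / 1.00192329 = 0.065843020 (ZAR/HUF).
Invert for HUF per ZAR: 1 / 0.065843020 = 15.1876.

15.1876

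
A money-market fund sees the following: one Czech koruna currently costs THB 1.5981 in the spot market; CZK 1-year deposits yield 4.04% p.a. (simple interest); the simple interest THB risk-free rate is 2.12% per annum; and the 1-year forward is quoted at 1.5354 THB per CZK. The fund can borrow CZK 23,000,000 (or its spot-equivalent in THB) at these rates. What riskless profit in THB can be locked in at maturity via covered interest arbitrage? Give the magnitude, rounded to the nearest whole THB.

T = 1 year.
Route A — deposit CZK, sell forward: 23,000,000 × 1.040400 × 1.5354 = THB 36,740,893.68.
Route B — convert at spot, deposit THB: 23,000,000 × 1.5981 × 1.021200 = THB 37,535,533.56.
The quoted forward undervalues CZK, so borrow CZK, convert to THB at spot, deposit the THB at 2.12%, and buy CZK forward at 1.5354 to cover the loan.
Arbitrage profit = |36,740,893.68 − 37,535,533.56| = THB 794,640.

THB 794,640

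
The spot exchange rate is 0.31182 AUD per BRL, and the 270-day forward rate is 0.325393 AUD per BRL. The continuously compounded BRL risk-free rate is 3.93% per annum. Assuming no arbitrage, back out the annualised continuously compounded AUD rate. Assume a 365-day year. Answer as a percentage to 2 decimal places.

T = 270/365 years.
CIP gives F = S · g_AUD/g_BRL, so g_AUD/g_BRL = 0.325393/0.31182 = 1.0435283.
BRL growth factor: e^(0.0393×270/365) = 1.0294979.
That pins the AUD growth at 1.0743102.
Take logs: ln 1.0743102 / (270/365) = 0.096899, so 9.69%.

9.69%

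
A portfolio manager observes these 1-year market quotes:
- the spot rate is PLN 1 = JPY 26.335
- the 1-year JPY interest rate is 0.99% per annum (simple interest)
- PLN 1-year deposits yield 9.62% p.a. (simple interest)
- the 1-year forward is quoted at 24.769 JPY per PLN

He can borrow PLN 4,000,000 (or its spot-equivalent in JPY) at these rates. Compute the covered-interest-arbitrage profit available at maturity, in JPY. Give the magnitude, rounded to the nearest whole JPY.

T = 1 year.
Route A — deposit PLN, sell forward: 4,000,000 × 1.096200 × 24.769 = JPY 108,607,111.20.
Route B — convert at spot, deposit JPY: 4,000,000 × 26.335 × 1.009900 = JPY 106,382,866.00.
The quoted forward overvalues PLN, so borrow JPY, buy PLN at spot, deposit the PLN at 9.62%, and sell the proceeds forward at 24.769.
The gap between the two covered legs is JPY 2,224,245.

JPY 2,224,245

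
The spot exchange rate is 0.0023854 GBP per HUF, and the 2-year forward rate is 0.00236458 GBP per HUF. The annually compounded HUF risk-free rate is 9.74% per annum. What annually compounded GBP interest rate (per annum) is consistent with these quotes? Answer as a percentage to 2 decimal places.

9.26%

T = 2 years.
By CIP, F/S equals the GBP-to-HUF growth ratio: 0.00236458/0.0023854 = 0.9912719.
HUF growth factor: (1 + 0.0974)^2 = 1.2042868.
Hence g_GBP = 1.1937757.
Annualise: 1.1937757^(1/2) − 1 = 0.092600 = 9.26%.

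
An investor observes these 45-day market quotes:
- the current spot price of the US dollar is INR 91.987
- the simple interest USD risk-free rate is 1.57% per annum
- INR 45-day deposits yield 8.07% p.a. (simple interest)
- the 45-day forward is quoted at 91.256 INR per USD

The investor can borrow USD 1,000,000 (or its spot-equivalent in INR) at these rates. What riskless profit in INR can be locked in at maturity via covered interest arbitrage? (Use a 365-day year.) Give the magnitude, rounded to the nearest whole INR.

INR 1,469,571

T = 45/365 years.
Route A — deposit USD, sell forward: 1,000,000 × 1.0019356164 × 91.256 = INR 91,432,636.61.
Route B — convert at spot, deposit INR: 1,000,000 × 91.987 × 1.0099493151 = INR 92,902,207.65.
The quoted forward undervalues USD, so borrow USD, convert to INR at spot, deposit the INR at 8.07%, and buy USD forward at 91.256 to cover the loan.
The gap between the two covered legs is INR 1,469,571.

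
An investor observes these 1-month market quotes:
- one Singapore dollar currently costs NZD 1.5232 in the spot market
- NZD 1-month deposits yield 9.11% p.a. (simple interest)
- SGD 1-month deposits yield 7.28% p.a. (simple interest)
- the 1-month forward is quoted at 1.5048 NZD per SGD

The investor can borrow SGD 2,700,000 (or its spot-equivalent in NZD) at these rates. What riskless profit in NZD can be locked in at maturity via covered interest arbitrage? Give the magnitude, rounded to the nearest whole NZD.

T = 1/12 years.
Invest the SGD and cover forward: 2,700,000 × 1.006066667 × 1.5048 = NZD 4,087,608.63.
Convert at spot and invest in NZD: 2,700,000 × 1.5232 × 1.007591667 = NZD 4,143,861.79.
The quoted forward undervalues SGD, so borrow SGD, convert to NZD at spot, deposit the NZD at 9.11%, and buy SGD forward at 1.5048 to cover the loan.
Arbitrage profit = |4,087,608.63 − 4,143,861.79| = NZD 56,253.

NZD 56,253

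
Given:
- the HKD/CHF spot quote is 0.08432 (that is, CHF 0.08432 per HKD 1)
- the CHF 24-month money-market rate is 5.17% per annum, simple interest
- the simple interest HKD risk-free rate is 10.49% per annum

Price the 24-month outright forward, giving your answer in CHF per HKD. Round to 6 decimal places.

T = 2 years.
CHF growth factor: 1 + 0.0517×2 = 1.103400.
HKD accumulates by 1 + 0.1049×2 = 1.209800.
CIP: F = S · (grow CHF)/(grow HKD) = 0.08432 × 1.103400/1.209800 = 0.07690419 CHF per HKD.

0.076904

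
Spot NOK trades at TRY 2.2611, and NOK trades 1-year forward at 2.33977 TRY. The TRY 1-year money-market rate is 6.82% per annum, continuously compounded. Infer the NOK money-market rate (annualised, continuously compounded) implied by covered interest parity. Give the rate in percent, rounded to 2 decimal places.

T = 1 year.
F/S = 2.33977/2.2611 = 1.0347928 = (growth of TRY) / (growth of NOK).
TRY growth factor: e^(0.0682×1) = 1.0705794.
That pins the NOK growth at 1.0345833.
r = ln(1.0345833)/1 = 0.033999 → 3.40%.

3.40%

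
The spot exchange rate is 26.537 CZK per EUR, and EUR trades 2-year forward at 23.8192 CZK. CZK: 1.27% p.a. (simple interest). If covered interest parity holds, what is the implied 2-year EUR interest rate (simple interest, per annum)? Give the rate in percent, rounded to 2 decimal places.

7.12%

T = 2 years.
By CIP, F/S equals the CZK-to-EUR growth ratio: 23.8192/26.537 = 0.8975845.
The CZK side grows by 1 + 0.0127×2 = 1.025400.
So the EUR growth factor = 1.1423994.
r = (1.1423994 − 1)/2 = 0.071200 → 7.12%.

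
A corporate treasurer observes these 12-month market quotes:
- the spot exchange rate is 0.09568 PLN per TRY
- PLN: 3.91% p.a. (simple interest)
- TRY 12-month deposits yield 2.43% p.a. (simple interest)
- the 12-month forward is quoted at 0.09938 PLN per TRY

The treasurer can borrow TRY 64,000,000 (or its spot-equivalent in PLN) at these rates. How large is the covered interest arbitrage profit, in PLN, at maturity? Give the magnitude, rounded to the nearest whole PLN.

T = 1 year.
Keep in TRY, deliver into the forward: 64,000,000·1.024300·0.09938 = PLN 6,514,875.78.
Swap to PLN now, deposit: 64,000,000·0.09568·1.039100 = PLN 6,362,949.63.
The quoted forward overvalues TRY, so borrow PLN, buy TRY at spot, deposit the TRY at 2.43%, and sell the proceeds forward at 0.09938.
The gap between the two covered legs is PLN 151,926.

PLN 151,926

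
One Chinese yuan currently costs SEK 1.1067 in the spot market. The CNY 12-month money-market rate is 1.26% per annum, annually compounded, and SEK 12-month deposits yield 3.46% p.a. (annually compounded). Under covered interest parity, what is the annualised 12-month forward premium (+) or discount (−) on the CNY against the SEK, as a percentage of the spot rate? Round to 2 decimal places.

T = 1 year.
No-arbitrage forward: 1.1067 × 1.034600 / 1.012600 = 1.1307444 SEK/CNY.
Annualised premium = (F − S)/S × (1/T) = (1.1307444 − 1.1067)/1.1067 ÷ 1 = 2.17%.

+2.17%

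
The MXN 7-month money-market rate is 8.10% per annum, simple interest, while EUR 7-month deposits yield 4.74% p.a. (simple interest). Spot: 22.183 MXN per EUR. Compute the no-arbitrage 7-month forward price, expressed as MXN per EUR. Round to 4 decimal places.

22.6061

T = 7/12 years.
MXN accumulates by 1 + 0.0810×7/12 = 1.047250.
EUR accumulates by 1 + 0.0474×7/12 = 1.027650.
Forward (MXN per EUR) = 22.183 × 1.047250 / 1.027650 = 22.606088.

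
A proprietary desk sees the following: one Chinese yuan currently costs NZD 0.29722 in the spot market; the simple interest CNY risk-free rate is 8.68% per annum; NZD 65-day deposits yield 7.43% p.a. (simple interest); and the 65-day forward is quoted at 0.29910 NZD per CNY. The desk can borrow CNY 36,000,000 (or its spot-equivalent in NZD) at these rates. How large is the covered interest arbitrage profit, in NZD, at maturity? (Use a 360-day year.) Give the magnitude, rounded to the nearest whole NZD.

NZD 92,890

T = 65/360 years.
Keep in CNY, deliver into the forward: 36,000,000·1.0156722222·0.29910 = NZD 10,936,352.22.
Swap to NZD now, deposit: 36,000,000·0.29722·1.0134152778 = NZD 10,843,462.40.
The quoted forward overvalues CNY, so borrow NZD, buy CNY at spot, deposit the CNY at 8.68%, and sell the proceeds forward at 0.29910.
Profit = 10,936,352.22 − 10,843,462.40 = NZD 92,890.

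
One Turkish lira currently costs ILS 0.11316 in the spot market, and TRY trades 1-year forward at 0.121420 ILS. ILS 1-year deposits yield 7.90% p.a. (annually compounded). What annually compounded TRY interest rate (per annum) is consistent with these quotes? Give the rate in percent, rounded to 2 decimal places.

T = 1 year.
By CIP, F/S equals the ILS-to-TRY growth ratio: 0.12142/0.11316 = 1.0729940.
The ILS side grows by (1 + 0.0790)^1 = 1.079000.
So the TRY growth factor = 1.0055974.
r = 1.0055974^(1/1) − 1 = 0.005597 → 0.56%.

0.56%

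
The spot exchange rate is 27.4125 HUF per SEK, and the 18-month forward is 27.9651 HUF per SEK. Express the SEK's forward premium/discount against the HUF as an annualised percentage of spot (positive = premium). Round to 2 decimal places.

T = 18/12 years.
Period premium: (27.9651 − 27.4125)/27.4125 = 0.0201587.
Annualise by dividing by T: 0.0201587 / (18/12) = 0.013439 → 1.34%.

+1.34%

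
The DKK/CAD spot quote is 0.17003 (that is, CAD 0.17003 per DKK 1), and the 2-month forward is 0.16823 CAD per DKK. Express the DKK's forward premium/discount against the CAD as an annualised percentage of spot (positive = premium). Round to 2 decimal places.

T = 2/12 years.
DKK trades forward at -1.05864% vs spot over the period.
×(1/T) gives -6.35% p.a.

-6.35%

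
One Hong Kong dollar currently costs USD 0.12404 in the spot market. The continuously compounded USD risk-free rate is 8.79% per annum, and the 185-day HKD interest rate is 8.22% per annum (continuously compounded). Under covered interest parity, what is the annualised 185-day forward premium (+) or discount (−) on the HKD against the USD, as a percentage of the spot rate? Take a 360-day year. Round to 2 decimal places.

T = 185/360 years.
F = S · g_USD/g_HKD = 0.12404 × 1.0462066/1.0431465 = 0.12440387.
Annualised premium = (F − S)/S × (1/T) = (0.12440387 − 0.12404)/0.12404 ÷ (185/360) = 0.57%.

+0.57%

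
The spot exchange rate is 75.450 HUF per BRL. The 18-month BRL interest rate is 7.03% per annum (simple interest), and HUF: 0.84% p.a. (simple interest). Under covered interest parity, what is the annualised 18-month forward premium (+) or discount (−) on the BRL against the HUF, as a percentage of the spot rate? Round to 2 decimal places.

-5.60%

T = 18/12 years.
F = S · g_HUF/g_BRL = 75.45 × 1.012600/1.105450 = 69.112732.
Annualised premium = (F − S)/S × (1/T) = (69.112732 − 75.45)/75.45 ÷ (18/12) = -5.60%.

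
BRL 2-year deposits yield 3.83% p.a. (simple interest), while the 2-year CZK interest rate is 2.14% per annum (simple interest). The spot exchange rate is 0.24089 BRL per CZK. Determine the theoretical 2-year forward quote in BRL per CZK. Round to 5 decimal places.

0.24870

T = 2 years.
Growth of 1 BRL over T: 1 + 0.0383×2 = 1.076600.
CZK growth factor: 1 + 0.0214×2 = 1.042800.
CIP: F = S · (grow BRL)/(grow CZK) = 0.24089 × 1.076600/1.042800 = 0.2486979 BRL per CZK.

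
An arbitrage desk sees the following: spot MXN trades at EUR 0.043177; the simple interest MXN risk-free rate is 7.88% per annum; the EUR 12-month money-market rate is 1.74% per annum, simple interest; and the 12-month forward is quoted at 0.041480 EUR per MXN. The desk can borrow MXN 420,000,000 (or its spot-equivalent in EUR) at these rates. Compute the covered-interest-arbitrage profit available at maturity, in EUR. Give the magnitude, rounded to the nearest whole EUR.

EUR 344,545

T = 1 year.
Route A — deposit MXN, sell forward: 420,000,000 × 1.078800 × 0.041480 = EUR 18,794,422.08.
Route B — convert at spot, deposit EUR: 420,000,000 × 0.043177 × 1.017400 = EUR 18,449,877.52.
The quoted forward overvalues MXN, so borrow EUR, buy MXN at spot, deposit the MXN at 7.88%, and sell the proceeds forward at 0.041480.
Profit = 18,794,422.08 − 18,449,877.52 = EUR 344,545.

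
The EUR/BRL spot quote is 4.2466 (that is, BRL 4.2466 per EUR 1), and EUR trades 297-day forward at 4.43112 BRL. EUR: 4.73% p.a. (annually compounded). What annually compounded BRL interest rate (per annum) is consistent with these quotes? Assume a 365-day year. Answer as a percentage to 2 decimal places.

T = 297/365 years.
F/S = 4.43112/4.2466 = 1.0434512 = (growth of BRL) / (growth of EUR).
The EUR side grows by (1 + 0.0473)^(297/365) = 1.0383215.
That pins the BRL growth at 1.0834378.
Annualise: 1.0834378^(365/297) − 1 = 0.103501 = 10.35%.

10.35%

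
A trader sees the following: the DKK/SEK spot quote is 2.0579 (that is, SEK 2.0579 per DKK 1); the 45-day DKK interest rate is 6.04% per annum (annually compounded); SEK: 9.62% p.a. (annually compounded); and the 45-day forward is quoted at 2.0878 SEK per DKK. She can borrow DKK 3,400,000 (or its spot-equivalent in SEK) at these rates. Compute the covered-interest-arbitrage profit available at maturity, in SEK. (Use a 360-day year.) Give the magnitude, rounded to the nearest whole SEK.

T = 45/360 years.
Invest the DKK and cover forward: 3,400,000 × 1.00735771 × 2.0878 = SEK 7,150,748.85.
Convert at spot and invest in SEK: 3,400,000 × 2.0579 × 1.011547369 = SEK 7,077,655.32.
The quoted forward overvalues DKK, so borrow SEK, buy DKK at spot, deposit the DKK at 6.04%, and sell the proceeds forward at 2.0878.
Arbitrage profit = |7,150,748.85 − 7,077,655.32| = SEK 73,094.

SEK 73,094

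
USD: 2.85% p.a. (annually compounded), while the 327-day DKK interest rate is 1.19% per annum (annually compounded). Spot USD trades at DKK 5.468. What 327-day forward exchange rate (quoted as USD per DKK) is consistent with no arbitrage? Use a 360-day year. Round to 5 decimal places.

0.18561

T = 327/360 years.
DKK accumulates by (1 + 0.0119)^(327/360) = 1.0108033.
USD growth factor: (1 + 0.0285)^(327/360) = 1.025854.
CIP: F = S · (grow DKK)/(grow USD) = 5.468 × 1.0108033/1.025854 = 5.387777 DKK per USD.
Quoted the other way: 1/5.387777 = 0.18561 USD per DKK.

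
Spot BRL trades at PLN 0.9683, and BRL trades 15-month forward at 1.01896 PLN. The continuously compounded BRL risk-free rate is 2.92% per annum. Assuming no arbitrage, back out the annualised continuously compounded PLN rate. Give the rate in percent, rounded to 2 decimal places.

T = 15/12 years.
F/S = 1.01896/0.9683 = 1.0523185 = (growth of PLN) / (growth of BRL).
The BRL side grows by e^(0.0292×15/12) = 1.0371743.
So the PLN growth factor = 1.0914377.
Take logs: ln 1.0914377 / (15/12) = 0.069997, so 7.00%.

7.00%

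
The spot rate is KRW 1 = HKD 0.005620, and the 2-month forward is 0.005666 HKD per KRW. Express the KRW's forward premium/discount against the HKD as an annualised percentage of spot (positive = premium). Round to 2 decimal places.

T = 2/12 years.
KRW trades forward at +0.81851% vs spot over the period.
Per annum: 0.0081851 / (2/12) = 0.049111 = 4.91%.

+4.91%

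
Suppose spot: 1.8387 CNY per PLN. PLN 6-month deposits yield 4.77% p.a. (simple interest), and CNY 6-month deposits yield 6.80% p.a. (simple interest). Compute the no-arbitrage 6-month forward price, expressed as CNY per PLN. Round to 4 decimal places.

1.8569

T = 6/12 years.
CNY growth factor: 1 + 0.0680×6/12 = 1.034000.
PLN growth factor: 1 + 0.0477×6/12 = 1.023850.
CIP: F = S · (grow CNY)/(grow PLN) = 1.8387 × 1.034000/1.023850 = 1.856928 CNY per PLN.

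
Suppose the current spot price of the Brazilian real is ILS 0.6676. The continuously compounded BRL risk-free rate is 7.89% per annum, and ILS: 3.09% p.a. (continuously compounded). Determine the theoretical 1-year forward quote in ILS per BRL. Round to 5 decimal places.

T = 1 year.
ILS accumulates by e^(0.0309×1) = 1.0313824.
BRL accumulates by e^(0.0789×1) = 1.0820961.
So F = 0.6676 × 1.0313824 / 1.0820961 = 0.6363121 (ILS/BRL).

0.63631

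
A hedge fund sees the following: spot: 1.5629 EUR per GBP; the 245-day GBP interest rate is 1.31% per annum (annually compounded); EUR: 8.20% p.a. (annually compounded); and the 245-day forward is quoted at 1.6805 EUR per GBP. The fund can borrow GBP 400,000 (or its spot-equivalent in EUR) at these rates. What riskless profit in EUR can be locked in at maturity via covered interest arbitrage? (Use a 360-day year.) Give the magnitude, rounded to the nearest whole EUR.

T = 245/360 years.
Invest the GBP and cover forward: 400,000 × 1.00889673 × 1.6805 = EUR 678,180.38.
Convert at spot and invest in EUR: 400,000 × 1.5629 × 1.05509983 = EUR 659,606.21.
The quoted forward overvalues GBP, so borrow EUR, buy GBP at spot, deposit the GBP at 1.31%, and sell the proceeds forward at 1.6805.
Arbitrage profit = |678,180.38 − 659,606.21| = EUR 18,574.

EUR 18,574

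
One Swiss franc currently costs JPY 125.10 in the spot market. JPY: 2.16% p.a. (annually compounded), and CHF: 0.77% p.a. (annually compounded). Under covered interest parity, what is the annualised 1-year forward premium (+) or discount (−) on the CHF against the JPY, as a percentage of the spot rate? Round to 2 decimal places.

+1.38%

T = 1 year.
No-arbitrage forward: 125.1 × 1.021600 / 1.007700 = 126.82560 JPY/CHF.
Annualised premium = (F − S)/S × (1/T) = (126.82560 − 125.1)/125.1 ÷ 1 = 1.38%.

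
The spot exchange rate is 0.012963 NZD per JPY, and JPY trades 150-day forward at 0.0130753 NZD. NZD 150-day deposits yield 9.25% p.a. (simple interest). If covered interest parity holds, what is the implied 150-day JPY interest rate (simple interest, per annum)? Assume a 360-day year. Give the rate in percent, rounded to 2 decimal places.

T = 150/360 years.
F/S = 0.0130753/0.012963 = 1.0086631 = (growth of NZD) / (growth of JPY).
NZD growth factor: 1 + 0.0925×150/360 = 1.0385417.
Hence g_JPY = 1.029622.
(1.029622 − 1)/T = 0.071093, i.e. 7.11%.

7.11%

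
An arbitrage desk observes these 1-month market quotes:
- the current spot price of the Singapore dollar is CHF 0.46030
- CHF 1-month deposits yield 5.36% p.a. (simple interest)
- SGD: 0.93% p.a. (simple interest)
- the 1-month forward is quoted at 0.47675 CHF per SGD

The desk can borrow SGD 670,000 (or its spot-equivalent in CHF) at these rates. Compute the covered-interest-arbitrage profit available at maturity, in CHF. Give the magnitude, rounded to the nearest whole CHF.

CHF 9,892

T = 1/12 years.
Route A — deposit SGD, sell forward: 670,000 × 1.000775 × 0.47675 = CHF 319,670.05.
Route B — convert at spot, deposit CHF: 670,000 × 0.46030 × 1.00446667 = CHF 309,778.53.
The quoted forward overvalues SGD, so borrow CHF, buy SGD at spot, deposit the SGD at 0.93%, and sell the proceeds forward at 0.47675.
Profit = 319,670.05 − 309,778.53 = CHF 9,892.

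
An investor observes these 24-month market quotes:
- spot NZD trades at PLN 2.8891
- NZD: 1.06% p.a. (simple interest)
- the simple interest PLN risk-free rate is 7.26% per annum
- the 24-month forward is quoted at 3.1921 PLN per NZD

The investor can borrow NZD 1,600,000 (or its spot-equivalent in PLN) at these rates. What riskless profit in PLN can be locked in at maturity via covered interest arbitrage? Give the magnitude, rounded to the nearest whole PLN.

PLN 78,120

T = 2 years.
Route A — deposit NZD, sell forward: 1,600,000 × 1.021200 × 3.1921 = PLN 5,215,636.03.
Route B — convert at spot, deposit PLN: 1,600,000 × 2.8891 × 1.145200 = PLN 5,293,755.71.
The quoted forward undervalues NZD, so borrow NZD, convert to PLN at spot, deposit the PLN at 7.26%, and buy NZD forward at 3.1921 to cover the loan.
Arbitrage profit = |5,215,636.03 − 5,293,755.71| = PLN 78,120.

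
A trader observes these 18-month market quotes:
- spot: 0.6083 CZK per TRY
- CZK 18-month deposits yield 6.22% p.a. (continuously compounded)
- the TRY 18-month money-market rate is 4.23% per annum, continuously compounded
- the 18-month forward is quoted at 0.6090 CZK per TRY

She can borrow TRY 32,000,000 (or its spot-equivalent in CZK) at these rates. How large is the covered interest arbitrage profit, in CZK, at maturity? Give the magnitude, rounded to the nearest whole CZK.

CZK 604,576

T = 18/12 years.
Route A — deposit TRY, sell forward: 32,000,000 × 1.0655062092 × 0.6090 = CZK 20,764,585.00.
Route B — convert at spot, deposit CZK: 32,000,000 × 0.6083 × 1.0977910232 = CZK 21,369,160.94.
The quoted forward undervalues TRY, so borrow TRY, convert to CZK at spot, deposit the CZK at 6.22%, and buy TRY forward at 0.6090 to cover the loan.
Arbitrage profit = |20,764,585.00 − 21,369,160.94| = CZK 604,576.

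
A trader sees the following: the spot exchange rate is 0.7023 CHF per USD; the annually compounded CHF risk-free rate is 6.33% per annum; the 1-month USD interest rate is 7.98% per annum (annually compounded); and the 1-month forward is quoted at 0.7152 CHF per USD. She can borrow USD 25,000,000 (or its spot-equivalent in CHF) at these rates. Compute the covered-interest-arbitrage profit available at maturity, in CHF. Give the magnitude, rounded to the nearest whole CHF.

CHF 347,230

T = 1/12 years.
Route A — deposit USD, sell forward: 25,000,000 × 1.0064184974 × 0.7152 = CHF 17,994,762.73.
Route B — convert at spot, deposit CHF: 25,000,000 × 0.7023 × 1.0051278761 = CHF 17,647,532.68.
The quoted forward overvalues USD, so borrow CHF, buy USD at spot, deposit the USD at 7.98%, and sell the proceeds forward at 0.7152.
Arbitrage profit = |17,994,762.73 − 17,647,532.68| = CHF 347,230.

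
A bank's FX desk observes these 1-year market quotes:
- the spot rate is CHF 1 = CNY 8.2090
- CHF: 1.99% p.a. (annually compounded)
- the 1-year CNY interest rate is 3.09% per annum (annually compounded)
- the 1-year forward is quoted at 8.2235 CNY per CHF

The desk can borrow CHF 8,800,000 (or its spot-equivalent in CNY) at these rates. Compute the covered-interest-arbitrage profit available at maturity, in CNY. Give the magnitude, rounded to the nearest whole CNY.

CNY 664,492

T = 1 year.
Invest the CHF and cover forward: 8,800,000 × 1.019900 × 8.2235 = CNY 73,806,899.32.
Convert at spot and invest in CNY: 8,800,000 × 8.2090 × 1.030900 = CNY 74,471,391.28.
The quoted forward undervalues CHF, so borrow CHF, convert to CNY at spot, deposit the CNY at 3.09%, and buy CHF forward at 8.2235 to cover the loan.
Arbitrage profit = |73,806,899.32 − 74,471,391.28| = CNY 664,492.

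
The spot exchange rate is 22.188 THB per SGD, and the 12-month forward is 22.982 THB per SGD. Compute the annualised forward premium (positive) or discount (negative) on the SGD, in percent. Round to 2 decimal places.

+3.58%

T = 1 year.
Period premium: (22.982 − 22.188)/22.188 = 0.0357851.
×(1/T) gives 3.58% p.a.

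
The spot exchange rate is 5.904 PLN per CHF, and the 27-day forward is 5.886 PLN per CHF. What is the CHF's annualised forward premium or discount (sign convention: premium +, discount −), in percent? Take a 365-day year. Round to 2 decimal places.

-4.12%

T = 27/365 years.
CHF trades forward at -0.30488% vs spot over the period.
×(1/T) gives -4.12% p.a.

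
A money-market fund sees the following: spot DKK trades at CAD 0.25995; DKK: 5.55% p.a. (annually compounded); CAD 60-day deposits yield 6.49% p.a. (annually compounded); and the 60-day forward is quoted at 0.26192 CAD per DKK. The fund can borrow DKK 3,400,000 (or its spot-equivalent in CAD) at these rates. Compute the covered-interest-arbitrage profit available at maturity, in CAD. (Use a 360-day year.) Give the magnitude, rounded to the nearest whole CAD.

CAD 5,440

T = 60/360 years.
Keep in DKK, deliver into the forward: 3,400,000·1.00904308·0.26192 = CAD 898,581.12.
Swap to CAD now, deposit: 3,400,000·0.25995·1.01053526 = CAD 893,141.38.
The quoted forward overvalues DKK, so borrow CAD, buy DKK at spot, deposit the DKK at 5.55%, and sell the proceeds forward at 0.26192.
Profit = 898,581.12 − 893,141.38 = CAD 5,440.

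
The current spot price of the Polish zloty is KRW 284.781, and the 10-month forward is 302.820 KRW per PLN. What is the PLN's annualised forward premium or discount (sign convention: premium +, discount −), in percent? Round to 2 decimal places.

+7.60%

T = 10/12 years.
(F − S)/S = (302.820 − 284.781)/284.781 = 0.0633434.
Annualise by dividing by T: 0.0633434 / (10/12) = 0.076012 → 7.60%.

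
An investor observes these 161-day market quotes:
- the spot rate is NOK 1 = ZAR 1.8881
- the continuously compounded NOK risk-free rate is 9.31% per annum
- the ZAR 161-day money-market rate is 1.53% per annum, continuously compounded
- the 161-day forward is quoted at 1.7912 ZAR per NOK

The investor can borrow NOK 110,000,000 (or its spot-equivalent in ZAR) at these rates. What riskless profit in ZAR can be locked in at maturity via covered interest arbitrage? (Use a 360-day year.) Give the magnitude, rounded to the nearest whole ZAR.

T = 161/360 years.
Route A — deposit NOK, sell forward: 110,000,000 × 1.04251533966 × 1.7912 = ZAR 205,408,882.40.
Route B — convert at spot, deposit ZAR: 110,000,000 × 1.8881 × 1.00686596339 = ZAR 209,116,998.80.
The quoted forward undervalues NOK, so borrow NOK, convert to ZAR at spot, deposit the ZAR at 1.53%, and buy NOK forward at 1.7912 to cover the loan.
Arbitrage profit = |205,408,882.40 − 209,116,998.80| = ZAR 3,708,116.

ZAR 3,708,116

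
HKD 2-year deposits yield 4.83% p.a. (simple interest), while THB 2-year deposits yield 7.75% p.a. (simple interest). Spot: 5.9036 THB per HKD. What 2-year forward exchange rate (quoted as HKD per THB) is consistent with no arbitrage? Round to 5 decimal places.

T = 2 years.
THB growth factor: 1 + 0.0775×2 = 1.155000.
HKD accumulates by 1 + 0.0483×2 = 1.096600.
CIP: F = S · (grow THB)/(grow HKD) = 5.9036 × 1.155000/1.096600 = 6.217999 THB per HKD.
Quoted the other way: 1/6.217999 = 0.16082 HKD per THB.

0.16082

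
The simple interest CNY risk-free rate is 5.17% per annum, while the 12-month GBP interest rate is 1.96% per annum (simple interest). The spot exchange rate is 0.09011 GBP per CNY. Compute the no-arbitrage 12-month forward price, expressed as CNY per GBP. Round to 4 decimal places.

T = 1 year.
GBP growth factor: 1 + 0.0196×1 = 1.019600.
CNY accumulates by 1 + 0.0517×1 = 1.051700.
Forward (GBP per CNY) = 0.09011 × 1.019600 / 1.051700 = 0.087359662.
Quoted the other way: 1/0.087359662 = 11.4469 CNY per GBP.

11.4469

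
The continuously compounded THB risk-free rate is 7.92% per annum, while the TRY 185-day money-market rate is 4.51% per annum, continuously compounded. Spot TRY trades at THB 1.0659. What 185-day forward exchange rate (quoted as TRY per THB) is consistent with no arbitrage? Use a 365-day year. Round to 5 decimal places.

T = 185/365 years.
THB accumulates by e^(0.0792×185/365) = 1.0409591.
TRY accumulates by e^(0.0451×185/365) = 1.0231222.
Forward (THB per TRY) = 1.0659 × 1.0409591 / 1.0231222 = 1.084483.
Invert for TRY per THB: 1 / 1.084483 = 0.92210.

0.92210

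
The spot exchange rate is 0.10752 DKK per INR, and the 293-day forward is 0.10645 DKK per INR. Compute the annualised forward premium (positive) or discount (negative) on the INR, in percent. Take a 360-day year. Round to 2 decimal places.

-1.22%

T = 293/360 years.
Period premium: (0.10645 − 0.10752)/0.10752 = -0.0099516.
Per annum: -0.0099516 / (293/360) = -0.012227 = -1.22%.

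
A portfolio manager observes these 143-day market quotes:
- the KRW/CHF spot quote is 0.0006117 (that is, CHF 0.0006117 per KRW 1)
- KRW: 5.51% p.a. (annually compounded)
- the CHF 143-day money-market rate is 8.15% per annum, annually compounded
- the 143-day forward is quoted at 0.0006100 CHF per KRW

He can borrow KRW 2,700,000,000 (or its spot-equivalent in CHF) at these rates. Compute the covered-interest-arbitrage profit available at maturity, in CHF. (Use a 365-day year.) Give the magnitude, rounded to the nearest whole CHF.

CHF 21,097

T = 143/365 years.
Route A — deposit KRW, sell forward: 2,700,000,000 × 1.021235715 × 0.0006100 = CHF 1,681,975.22.
Route B — convert at spot, deposit CHF: 2,700,000,000 × 0.0006117 × 1.031171591 = CHF 1,703,072.69.
The quoted forward undervalues KRW, so borrow KRW, convert to CHF at spot, deposit the CHF at 8.15%, and buy KRW forward at 0.0006100 to cover the loan.
The gap between the two covered legs is CHF 21,097.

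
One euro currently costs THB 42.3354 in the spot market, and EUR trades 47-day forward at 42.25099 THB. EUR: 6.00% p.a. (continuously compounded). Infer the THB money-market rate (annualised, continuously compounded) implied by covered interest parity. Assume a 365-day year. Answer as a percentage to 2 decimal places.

T = 47/365 years.
F/S = 42.25099/42.3354 = 0.9980062 = (growth of THB) / (growth of EUR).
The EUR side grows by e^(0.0600×47/365) = 1.007756.
So the THB growth factor = 1.0057467.
Take logs: ln 1.0057467 / (47/365) = 0.044501, so 4.45%.

4.45%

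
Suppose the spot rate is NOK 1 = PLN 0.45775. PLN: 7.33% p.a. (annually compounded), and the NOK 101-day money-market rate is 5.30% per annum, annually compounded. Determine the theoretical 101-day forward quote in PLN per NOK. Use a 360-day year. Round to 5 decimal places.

0.46021

T = 101/360 years.
PLN growth factor: (1 + 0.0733)^(101/360) = 1.0200442.
Growth of 1 NOK over T: (1 + 0.0530)^(101/360) = 1.0145943.
CIP: F = S · (grow PLN)/(grow NOK) = 0.45775 × 1.0200442/1.0145943 = 0.4602088 PLN per NOK.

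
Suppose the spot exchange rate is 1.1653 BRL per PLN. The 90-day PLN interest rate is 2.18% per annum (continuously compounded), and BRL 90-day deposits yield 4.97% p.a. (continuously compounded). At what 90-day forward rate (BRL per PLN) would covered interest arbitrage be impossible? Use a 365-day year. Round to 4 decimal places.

1.1733

T = 90/365 years.
BRL growth factor: e^(0.0497×90/365) = 1.0123302.
PLN growth factor: e^(0.0218×90/365) = 1.0053898.
So F = 1.1653 × 1.0123302 / 1.0053898 = 1.173344 (BRL/PLN).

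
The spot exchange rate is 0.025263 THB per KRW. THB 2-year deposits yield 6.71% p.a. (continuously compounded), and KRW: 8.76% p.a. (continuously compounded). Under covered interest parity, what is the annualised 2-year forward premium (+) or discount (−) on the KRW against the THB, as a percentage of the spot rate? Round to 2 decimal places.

-2.01%

T = 2 years.
F = S · g_THB/g_KRW = 0.025263 × 1.1436215/1.1914845 = 0.024248163.
(F − S)/S ÷ T = (0.024248163 − 0.025263)/0.025263/2 = -0.020085 → -2.01%.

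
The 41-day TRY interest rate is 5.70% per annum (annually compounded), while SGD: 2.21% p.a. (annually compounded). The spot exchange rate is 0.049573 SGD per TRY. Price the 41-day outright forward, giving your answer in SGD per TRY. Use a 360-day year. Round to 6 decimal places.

T = 41/360 years.
SGD accumulates by (1 + 0.0221)^(41/360) = 1.0024926.
TRY growth factor: (1 + 0.0570)^(41/360) = 1.0063334.
Forward (SGD per TRY) = 0.049573 × 1.0024926 / 1.0063334 = 0.04938380.

0.049384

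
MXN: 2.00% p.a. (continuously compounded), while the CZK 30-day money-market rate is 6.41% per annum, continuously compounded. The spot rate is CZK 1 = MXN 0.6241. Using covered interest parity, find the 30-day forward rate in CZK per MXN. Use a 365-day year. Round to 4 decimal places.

1.6081

T = 30/365 years.
MXN growth factor: e^(0.0200×30/365) = 1.0016452.
Growth of 1 CZK over T: e^(0.0641×30/365) = 1.0052824.
Forward (MXN per CZK) = 0.6241 × 1.0016452 / 1.0052824 = 0.6218420.
Invert for CZK per MXN: 1 / 0.6218420 = 1.6081.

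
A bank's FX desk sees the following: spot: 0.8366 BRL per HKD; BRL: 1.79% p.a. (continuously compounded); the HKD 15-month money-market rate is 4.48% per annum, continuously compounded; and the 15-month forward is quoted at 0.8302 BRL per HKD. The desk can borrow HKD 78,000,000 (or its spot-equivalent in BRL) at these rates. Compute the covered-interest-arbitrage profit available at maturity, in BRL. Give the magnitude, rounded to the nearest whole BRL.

T = 15/12 years.
Keep in HKD, deliver into the forward: 78,000,000·1.0575976837·0.8302 = BRL 68,485,372.57.
Swap to BRL now, deposit: 78,000,000·0.8366·1.0226271978 = BRL 66,731,333.27.
The quoted forward overvalues HKD, so borrow BRL, buy HKD at spot, deposit the HKD at 4.48%, and sell the proceeds forward at 0.8302.
Profit = 68,485,372.57 − 66,731,333.27 = BRL 1,754,039.

BRL 1,754,039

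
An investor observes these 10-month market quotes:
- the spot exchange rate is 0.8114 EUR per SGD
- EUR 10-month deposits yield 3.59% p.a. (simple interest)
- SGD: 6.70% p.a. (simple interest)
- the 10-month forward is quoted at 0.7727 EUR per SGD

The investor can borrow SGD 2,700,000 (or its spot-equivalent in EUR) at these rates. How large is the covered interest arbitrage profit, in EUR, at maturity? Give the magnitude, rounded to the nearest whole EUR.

EUR 53,546

T = 10/12 years.
Invest the SGD and cover forward: 2,700,000 × 1.055833333 × 0.7727 = EUR 2,202,774.52.
Convert at spot and invest in EUR: 2,700,000 × 0.8114 × 1.029916667 = EUR 2,256,320.84.
The quoted forward undervalues SGD, so borrow SGD, convert to EUR at spot, deposit the EUR at 3.59%, and buy SGD forward at 0.7727 to cover the loan.
Profit = 2,256,320.84 − 2,202,774.52 = EUR 53,546.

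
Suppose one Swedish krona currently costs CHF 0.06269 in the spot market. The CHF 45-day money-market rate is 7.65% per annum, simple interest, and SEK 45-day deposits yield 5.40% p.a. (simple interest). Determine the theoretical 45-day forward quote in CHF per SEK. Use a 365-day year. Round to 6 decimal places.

0.062863

T = 45/365 years.
CHF accumulates by 1 + 0.0765×45/365 = 1.0094315.
SEK accumulates by 1 + 0.0540×45/365 = 1.0066575.
CIP: F = S · (grow CHF)/(grow SEK) = 0.06269 × 1.0094315/1.0066575 = 0.06286275 CHF per SEK.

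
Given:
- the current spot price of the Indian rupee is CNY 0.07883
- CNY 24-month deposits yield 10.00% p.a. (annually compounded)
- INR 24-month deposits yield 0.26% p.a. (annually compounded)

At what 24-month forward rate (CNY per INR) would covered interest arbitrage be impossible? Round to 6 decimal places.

0.094890

T = 2 years.
Growth of 1 CNY over T: (1 + 0.1000)^2 = 1.210000.
INR accumulates by (1 + 0.0026)^2 = 1.0052068.
CIP: F = S · (grow CNY)/(grow INR) = 0.07883 × 1.210000/1.0052068 = 0.09489023 CNY per INR.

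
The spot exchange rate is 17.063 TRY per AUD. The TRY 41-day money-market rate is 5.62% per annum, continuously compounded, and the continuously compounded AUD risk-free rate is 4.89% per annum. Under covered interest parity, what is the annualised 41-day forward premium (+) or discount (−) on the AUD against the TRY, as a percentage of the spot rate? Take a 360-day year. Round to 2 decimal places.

T = 41/360 years.
No-arbitrage forward: 17.063 × 1.0064211 / 1.0055847 = 17.077192 TRY/AUD.
(F − S)/S ÷ T = (17.077192 − 17.063)/17.063/(41/360) = 0.007303 → 0.73%.

+0.73%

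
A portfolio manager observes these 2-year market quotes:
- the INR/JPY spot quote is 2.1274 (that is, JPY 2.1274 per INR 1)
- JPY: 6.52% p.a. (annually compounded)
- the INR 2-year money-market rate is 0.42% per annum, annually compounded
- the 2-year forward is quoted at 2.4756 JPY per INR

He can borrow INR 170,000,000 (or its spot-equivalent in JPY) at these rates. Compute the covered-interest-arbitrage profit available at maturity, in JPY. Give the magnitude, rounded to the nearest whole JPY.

JPY 14,038,955

T = 2 years.
Keep in INR, deliver into the forward: 170,000,000·1.00841764·2.4756 = JPY 424,394,580.63.
Swap to JPY now, deposit: 170,000,000·2.1274·1.13465104 = JPY 410,355,625.82.
The quoted forward overvalues INR, so borrow JPY, buy INR at spot, deposit the INR at 0.42%, and sell the proceeds forward at 2.4756.
The gap between the two covered legs is JPY 14,038,955.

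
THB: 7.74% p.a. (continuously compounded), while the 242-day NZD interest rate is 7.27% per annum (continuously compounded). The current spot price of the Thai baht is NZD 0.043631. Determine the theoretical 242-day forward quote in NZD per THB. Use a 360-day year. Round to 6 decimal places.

0.043493

T = 242/360 years.
NZD accumulates by e^(0.0727×242/360) = 1.0500844.
Growth of 1 THB over T: e^(0.0774×242/360) = 1.0534073.
CIP: F = S · (grow NZD)/(grow THB) = 0.043631 × 1.0500844/1.0534073 = 0.04349337 NZD per THB.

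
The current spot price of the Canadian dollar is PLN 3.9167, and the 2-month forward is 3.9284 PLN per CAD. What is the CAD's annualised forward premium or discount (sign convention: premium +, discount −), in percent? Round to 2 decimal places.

T = 2/12 years.
(F − S)/S = (3.9284 − 3.9167)/3.9167 = 0.0029872.
×(1/T) gives 1.79% p.a.

+1.79%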